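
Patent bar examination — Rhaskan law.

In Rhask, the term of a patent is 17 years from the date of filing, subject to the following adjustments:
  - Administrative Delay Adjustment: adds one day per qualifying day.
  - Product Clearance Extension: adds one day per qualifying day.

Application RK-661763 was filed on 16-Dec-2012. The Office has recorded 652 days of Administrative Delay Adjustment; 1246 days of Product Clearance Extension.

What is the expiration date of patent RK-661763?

2035-02-26

Base term: filing date + 17 years → 16 December 2029.
Administrative Delay Adjustment: +652 days → 29 September 2031.
Product Clearance Extension: +1246 days → 26 February 2035.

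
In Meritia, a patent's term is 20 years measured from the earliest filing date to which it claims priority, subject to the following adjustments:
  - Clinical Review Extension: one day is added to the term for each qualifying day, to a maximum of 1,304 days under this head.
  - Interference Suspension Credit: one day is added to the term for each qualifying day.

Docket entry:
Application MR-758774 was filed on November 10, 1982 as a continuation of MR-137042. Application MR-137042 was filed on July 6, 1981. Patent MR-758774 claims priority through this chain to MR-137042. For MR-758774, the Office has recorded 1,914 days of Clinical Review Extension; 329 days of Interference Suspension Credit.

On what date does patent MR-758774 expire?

Earliest priority filing: 6 July 1981.
Base term: 6 July 1981 + 20 years → 6 July 2001.
Clinical Review Extension: 1914 days claimed exceeds the 1304-day cap, so +1304 days → 30 January 2005.
Interference Suspension Credit: +329 days → 25 December 2005.

December 25, 2005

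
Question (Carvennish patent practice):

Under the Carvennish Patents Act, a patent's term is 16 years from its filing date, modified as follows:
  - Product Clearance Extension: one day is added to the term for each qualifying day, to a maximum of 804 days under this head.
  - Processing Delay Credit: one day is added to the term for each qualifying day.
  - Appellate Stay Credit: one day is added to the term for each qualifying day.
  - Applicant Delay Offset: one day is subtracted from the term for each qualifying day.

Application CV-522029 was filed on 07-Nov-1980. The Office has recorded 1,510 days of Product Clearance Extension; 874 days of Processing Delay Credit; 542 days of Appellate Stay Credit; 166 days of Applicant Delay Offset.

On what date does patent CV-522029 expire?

2002-06-23

Base term: filing date + 16 years → 7 November 1996.
Product Clearance Extension: 1510 days claimed exceeds the 804-day cap, so +804 days → 20 January 1999.
Processing Delay Credit: +874 days → 12 June 2001.
Appellate Stay Credit: +542 days → 6 December 2002.
Applicant Delay Offset: −166 days → 23 June 2002.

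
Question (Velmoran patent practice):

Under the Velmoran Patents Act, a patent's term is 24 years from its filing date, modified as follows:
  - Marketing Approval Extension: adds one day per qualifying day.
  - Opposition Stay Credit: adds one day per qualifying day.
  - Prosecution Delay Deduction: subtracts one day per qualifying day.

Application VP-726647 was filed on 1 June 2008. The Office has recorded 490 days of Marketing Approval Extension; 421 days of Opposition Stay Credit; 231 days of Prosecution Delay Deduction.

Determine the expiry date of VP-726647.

April 12, 2034

Base term: filing date + 24 years → 1 June 2032.
Marketing Approval Extension: +490 days → 4 October 2033.
Opposition Stay Credit: +421 days → 29 November 2034.
Prosecution Delay Deduction: −231 days → 12 April 2034.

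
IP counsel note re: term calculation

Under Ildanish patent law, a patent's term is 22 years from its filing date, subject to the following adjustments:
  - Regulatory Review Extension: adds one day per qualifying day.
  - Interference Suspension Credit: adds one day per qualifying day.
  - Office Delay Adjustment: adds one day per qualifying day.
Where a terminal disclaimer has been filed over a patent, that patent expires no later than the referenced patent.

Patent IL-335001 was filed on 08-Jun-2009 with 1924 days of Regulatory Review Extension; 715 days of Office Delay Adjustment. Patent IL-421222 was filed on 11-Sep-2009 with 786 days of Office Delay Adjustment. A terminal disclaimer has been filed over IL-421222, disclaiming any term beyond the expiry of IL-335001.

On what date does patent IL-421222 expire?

Natural term of IL-421222:
  Base: filing + 22 years → 11 September 2031.
  Office Delay Adjustment: +786 days → 5 November 2033.
Expiry of referenced patent IL-335001:
  Base: filing + 22 years → 8 June 2031.
  Regulatory Review Extension: +1924 days → 13 September 2036.
  Office Delay Adjustment: +715 days → 29 August 2038.
Terminal disclaimer: IL-421222 expires on the earlier of 5 November 2033 and 29 August 2038.

November 5, 2033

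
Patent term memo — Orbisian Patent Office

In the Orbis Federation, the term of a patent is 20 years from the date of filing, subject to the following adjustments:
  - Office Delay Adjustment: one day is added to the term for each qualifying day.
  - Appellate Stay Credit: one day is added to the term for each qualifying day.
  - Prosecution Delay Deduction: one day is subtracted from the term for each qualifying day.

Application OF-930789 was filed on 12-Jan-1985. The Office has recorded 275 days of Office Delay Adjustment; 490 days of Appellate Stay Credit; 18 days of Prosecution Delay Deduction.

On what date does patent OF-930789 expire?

Base term: filing date + 20 years → 12 January 2005.
Office Delay Adjustment: +275 days → 14 October 2005.
Appellate Stay Credit: +490 days → 16 February 2007.
Prosecution Delay Deduction: −18 days → 29 January 2007.

2007-01-29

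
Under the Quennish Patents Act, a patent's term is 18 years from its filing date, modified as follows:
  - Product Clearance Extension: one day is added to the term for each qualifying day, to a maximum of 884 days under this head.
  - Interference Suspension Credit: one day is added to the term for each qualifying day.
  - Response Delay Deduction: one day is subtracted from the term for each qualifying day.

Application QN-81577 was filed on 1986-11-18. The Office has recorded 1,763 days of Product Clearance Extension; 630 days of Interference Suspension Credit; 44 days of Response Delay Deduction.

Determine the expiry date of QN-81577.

November 27, 2008

Base term: filing date + 18 years → 18 November 2004.
Product Clearance Extension: 1763 days claimed exceeds the 884-day cap, so +884 days → 21 April 2007.
Interference Suspension Credit: +630 days → 10 January 2009.
Response Delay Deduction: −44 days → 27 November 2008.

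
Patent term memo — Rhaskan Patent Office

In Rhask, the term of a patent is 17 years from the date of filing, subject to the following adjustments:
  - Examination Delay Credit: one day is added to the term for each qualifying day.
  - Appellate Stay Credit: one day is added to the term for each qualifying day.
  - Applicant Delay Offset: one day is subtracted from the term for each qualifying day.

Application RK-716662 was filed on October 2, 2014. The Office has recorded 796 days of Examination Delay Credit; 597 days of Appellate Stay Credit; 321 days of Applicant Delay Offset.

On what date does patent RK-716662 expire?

September 8, 2034

Base term: filing date + 17 years → 2 October 2031.
Examination Delay Credit: +796 days → 6 December 2033.
Appellate Stay Credit: +597 days → 26 July 2035.
Applicant Delay Offset: −321 days → 8 September 2034.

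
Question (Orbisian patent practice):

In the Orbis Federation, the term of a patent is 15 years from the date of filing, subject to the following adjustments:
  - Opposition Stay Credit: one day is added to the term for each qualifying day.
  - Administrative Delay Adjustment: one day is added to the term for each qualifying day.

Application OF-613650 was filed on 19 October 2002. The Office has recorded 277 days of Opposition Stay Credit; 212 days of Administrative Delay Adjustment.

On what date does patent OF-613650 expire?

Base term: filing date + 15 years → 19 October 2017.
Opposition Stay Credit: +277 days → 23 July 2018.
Administrative Delay Adjustment: +212 days → 20 February 2019.

February 20, 2019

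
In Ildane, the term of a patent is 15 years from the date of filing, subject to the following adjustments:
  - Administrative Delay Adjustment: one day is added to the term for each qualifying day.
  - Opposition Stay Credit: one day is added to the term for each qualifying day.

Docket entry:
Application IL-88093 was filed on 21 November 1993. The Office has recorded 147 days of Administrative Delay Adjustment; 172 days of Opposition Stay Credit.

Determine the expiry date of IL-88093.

Base term: filing date + 15 years → 21 November 2008.
Administrative Delay Adjustment: +147 days → 17 April 2009.
Opposition Stay Credit: +172 days → 6 October 2009.

2009-10-06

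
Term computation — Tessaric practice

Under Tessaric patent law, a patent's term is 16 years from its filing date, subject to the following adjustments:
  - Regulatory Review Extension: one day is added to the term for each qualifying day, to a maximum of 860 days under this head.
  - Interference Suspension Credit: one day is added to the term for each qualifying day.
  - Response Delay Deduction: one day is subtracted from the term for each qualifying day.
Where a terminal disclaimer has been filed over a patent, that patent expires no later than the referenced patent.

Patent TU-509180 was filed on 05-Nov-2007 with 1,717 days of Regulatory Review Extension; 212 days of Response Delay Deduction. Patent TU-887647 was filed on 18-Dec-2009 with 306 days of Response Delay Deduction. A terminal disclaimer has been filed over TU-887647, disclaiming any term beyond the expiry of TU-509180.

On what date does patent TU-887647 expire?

Natural term of TU-887647:
  Base: filing + 16 years → 18 December 2025.
  Response Delay Deduction: −306 days → 15 February 2025.
Expiry of referenced patent TU-509180:
  Base: filing + 16 years → 5 November 2023.
  Regulatory Review Extension: 1717 days claimed exceeds the 860-day cap, so +860 days → 14 March 2026.
  Response Delay Deduction: −212 days → 14 August 2025.
Terminal disclaimer: TU-887647 expires on the earlier of 15 February 2025 and 14 August 2025.

February 15, 2025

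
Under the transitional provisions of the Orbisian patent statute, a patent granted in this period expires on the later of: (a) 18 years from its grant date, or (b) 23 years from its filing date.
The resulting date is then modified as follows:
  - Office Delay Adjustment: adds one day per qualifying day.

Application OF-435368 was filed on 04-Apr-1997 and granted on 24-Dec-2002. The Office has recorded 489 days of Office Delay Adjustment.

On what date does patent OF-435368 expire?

2022-04-27

(a) grant + 18 years → 24 December 2020.
(b) filing + 23 years → 4 April 2020.
Later of the two: 24 December 2020.
Office Delay Adjustment: +489 days → 27 April 2022.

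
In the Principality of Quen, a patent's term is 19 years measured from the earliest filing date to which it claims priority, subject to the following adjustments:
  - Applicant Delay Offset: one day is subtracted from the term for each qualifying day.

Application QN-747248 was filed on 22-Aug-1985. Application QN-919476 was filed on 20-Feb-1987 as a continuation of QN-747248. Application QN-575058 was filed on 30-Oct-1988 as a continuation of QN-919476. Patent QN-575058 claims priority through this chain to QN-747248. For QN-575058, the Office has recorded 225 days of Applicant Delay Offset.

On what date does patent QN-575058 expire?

January 10, 2004

Earliest priority filing: 22 August 1985.
Base term: 22 August 1985 + 19 years → 22 August 2004.
Applicant Delay Offset: −225 days → 10 January 2004.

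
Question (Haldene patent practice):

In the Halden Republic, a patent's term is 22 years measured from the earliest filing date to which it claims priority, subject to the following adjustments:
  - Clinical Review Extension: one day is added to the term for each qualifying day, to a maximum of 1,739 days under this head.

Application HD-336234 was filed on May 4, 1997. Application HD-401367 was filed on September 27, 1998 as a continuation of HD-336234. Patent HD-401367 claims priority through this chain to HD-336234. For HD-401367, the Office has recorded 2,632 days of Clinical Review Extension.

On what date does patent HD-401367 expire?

2024-02-06

Earliest priority filing: 4 May 1997.
Base term: 4 May 1997 + 22 years → 4 May 2019.
Clinical Review Extension: 2632 days claimed exceeds the 1739-day cap, so +1739 days → 6 February 2024.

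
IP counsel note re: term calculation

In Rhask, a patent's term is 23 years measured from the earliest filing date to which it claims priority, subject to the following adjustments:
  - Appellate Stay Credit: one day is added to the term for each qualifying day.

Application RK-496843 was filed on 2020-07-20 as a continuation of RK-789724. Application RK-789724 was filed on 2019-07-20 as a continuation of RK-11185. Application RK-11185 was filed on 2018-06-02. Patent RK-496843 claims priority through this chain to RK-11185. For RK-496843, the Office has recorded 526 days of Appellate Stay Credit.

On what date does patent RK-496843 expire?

November 10, 2042

Earliest priority filing: 2 June 2018.
Base term: 2 June 2018 + 23 years → 2 June 2041.
Appellate Stay Credit: +526 days → 10 November 2042.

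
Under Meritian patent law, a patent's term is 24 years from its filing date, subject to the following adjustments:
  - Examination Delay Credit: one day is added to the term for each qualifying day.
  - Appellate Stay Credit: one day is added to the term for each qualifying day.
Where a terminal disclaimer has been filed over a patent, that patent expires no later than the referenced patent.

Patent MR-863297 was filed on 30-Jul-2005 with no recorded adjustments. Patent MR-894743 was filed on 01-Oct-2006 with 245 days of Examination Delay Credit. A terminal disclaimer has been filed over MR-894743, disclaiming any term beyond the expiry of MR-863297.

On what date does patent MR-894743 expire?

Natural term of MR-894743:
  Base: filing + 24 years → 1 October 2030.
  Examination Delay Credit: +245 days → 3 June 2031.
Expiry of referenced patent MR-863297:
  Base: filing + 24 years → 30 July 2029.
Terminal disclaimer: MR-894743 expires on the earlier of 3 June 2031 and 30 July 2029.

2029-07-30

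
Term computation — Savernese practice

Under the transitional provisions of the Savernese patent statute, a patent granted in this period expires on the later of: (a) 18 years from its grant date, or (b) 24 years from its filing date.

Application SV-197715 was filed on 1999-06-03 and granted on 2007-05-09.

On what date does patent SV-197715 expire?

(a) grant + 18 years → 9 May 2025.
(b) filing + 24 years → 3 June 2023.
Later of the two: 9 May 2025.

May 9, 2025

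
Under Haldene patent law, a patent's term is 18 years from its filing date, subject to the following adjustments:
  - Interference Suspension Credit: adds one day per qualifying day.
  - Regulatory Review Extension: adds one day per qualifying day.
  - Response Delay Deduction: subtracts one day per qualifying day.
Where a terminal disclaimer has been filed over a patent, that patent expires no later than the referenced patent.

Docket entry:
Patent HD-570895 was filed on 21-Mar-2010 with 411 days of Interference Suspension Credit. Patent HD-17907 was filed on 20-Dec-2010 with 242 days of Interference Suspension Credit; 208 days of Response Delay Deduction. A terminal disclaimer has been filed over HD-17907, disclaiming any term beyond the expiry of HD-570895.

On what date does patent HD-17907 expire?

Natural term of HD-17907:
  Base: filing + 18 years → 20 December 2028.
  Interference Suspension Credit: +242 days → 19 August 2029.
  Response Delay Deduction: −208 days → 23 January 2029.
Expiry of referenced patent HD-570895:
  Base: filing + 18 years → 21 March 2028.
  Interference Suspension Credit: +411 days → 6 May 2029.
Terminal disclaimer: HD-17907 expires on the earlier of 23 January 2029 and 6 May 2029.

2029-01-23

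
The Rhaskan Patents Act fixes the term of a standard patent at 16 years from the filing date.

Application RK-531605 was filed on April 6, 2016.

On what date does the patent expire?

April 6, 2032

Filing date + 16 years → 6 April 2032.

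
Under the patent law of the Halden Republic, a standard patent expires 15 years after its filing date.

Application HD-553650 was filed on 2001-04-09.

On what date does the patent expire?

Filing date + 15 years → 9 April 2016.

April 9, 2016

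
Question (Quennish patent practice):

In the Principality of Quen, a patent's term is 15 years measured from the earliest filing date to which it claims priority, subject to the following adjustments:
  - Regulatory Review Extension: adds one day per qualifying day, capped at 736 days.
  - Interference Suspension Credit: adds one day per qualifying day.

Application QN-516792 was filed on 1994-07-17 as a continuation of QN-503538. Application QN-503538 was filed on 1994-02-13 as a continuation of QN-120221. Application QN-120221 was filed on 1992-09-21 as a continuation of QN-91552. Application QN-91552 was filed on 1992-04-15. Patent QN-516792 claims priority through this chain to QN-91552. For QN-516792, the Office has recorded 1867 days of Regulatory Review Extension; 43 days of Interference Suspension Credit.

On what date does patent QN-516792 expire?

Earliest priority filing: 15 April 1992.
Base term: 15 April 1992 + 15 years → 15 April 2007.
Regulatory Review Extension: 1867 days claimed exceeds the 736-day cap, so +736 days → 20 April 2009.
Interference Suspension Credit: +43 days → 2 June 2009.

2009-06-02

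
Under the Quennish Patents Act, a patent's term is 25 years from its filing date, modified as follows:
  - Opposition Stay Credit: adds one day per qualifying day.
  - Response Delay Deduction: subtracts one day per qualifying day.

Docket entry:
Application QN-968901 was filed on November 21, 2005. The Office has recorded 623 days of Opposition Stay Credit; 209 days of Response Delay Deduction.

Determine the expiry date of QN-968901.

Base term: filing date + 25 years → 21 November 2030.
Opposition Stay Credit: +623 days → 5 August 2032.
Response Delay Deduction: −209 days → 9 January 2032.

January 9, 2032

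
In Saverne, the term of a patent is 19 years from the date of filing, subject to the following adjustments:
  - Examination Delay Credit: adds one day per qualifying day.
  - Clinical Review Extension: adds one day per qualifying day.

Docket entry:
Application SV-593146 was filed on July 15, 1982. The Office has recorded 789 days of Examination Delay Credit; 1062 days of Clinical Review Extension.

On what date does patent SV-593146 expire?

Base term: filing date + 19 years → 15 July 2001.
Examination Delay Credit: +789 days → 12 September 2003.
Clinical Review Extension: +1062 days → 9 August 2006.

August 9, 2006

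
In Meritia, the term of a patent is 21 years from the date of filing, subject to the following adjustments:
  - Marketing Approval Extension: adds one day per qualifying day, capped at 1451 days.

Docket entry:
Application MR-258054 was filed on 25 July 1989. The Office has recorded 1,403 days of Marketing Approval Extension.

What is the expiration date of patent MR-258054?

Base term: filing date + 21 years → 25 July 2010.
Marketing Approval Extension: 1403 days (within the 1451-day cap) → +1403 days → 28 May 2014.

2014-05-28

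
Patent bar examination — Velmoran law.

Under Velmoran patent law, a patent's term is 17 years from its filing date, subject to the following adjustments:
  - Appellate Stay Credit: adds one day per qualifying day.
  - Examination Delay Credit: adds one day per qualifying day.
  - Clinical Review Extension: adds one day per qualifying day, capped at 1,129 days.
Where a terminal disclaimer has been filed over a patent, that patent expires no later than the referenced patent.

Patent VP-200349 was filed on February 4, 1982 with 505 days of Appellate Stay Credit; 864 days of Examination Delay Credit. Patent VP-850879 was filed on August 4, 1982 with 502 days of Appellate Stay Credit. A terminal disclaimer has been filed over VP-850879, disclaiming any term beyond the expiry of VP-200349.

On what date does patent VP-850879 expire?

Natural term of VP-850879:
  Base: filing + 17 years → 4 August 1999.
  Appellate Stay Credit: +502 days → 18 December 2000.
Expiry of referenced patent VP-200349:
  Base: filing + 17 years → 4 February 1999.
  Appellate Stay Credit: +505 days → 23 June 2000.
  Examination Delay Credit: +864 days → 4 November 2002.
Terminal disclaimer: VP-850879 expires on the earlier of 18 December 2000 and 4 November 2002.

2000-12-18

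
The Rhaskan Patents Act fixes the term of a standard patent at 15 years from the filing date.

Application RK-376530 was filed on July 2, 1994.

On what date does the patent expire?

2009-07-02

Filing date + 15 years → 2 July 2009.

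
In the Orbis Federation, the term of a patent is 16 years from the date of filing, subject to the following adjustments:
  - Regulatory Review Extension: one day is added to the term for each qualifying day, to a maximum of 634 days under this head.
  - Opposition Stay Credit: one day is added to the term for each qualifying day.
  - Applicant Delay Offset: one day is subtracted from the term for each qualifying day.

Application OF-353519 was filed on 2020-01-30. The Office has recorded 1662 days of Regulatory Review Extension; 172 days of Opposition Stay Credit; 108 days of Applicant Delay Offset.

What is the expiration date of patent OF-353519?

2037-12-28

Base term: filing date + 16 years → 30 January 2036.
Regulatory Review Extension: 1662 days claimed exceeds the 634-day cap, so +634 days → 25 October 2037.
Opposition Stay Credit: +172 days → 15 April 2038.
Applicant Delay Offset: −108 days → 28 December 2037.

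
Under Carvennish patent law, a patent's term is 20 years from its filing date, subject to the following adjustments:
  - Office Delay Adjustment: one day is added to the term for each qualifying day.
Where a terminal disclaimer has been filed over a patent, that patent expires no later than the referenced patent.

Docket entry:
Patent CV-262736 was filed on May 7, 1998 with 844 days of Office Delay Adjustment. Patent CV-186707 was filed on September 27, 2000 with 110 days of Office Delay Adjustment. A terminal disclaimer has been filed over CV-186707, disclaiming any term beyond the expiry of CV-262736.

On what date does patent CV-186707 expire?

Natural term of CV-186707:
  Base: filing + 20 years → 27 September 2020.
  Office Delay Adjustment: +110 days → 15 January 2021.
Expiry of referenced patent CV-262736:
  Base: filing + 20 years → 7 May 2018.
  Office Delay Adjustment: +844 days → 28 August 2020.
Terminal disclaimer: CV-186707 expires on the earlier of 15 January 2021 and 28 August 2020.

August 28, 2020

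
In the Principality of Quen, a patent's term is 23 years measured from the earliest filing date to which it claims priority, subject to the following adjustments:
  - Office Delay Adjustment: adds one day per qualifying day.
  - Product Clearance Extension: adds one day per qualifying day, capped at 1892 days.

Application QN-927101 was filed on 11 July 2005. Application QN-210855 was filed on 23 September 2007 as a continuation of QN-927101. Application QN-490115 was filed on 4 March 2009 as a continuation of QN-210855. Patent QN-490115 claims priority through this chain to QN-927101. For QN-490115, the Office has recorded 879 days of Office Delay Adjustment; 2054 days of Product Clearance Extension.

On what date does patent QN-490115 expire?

Earliest priority filing: 11 July 2005.
Base term: 11 July 2005 + 23 years → 11 July 2028.
Office Delay Adjustment: +879 days → 7 December 2030.
Product Clearance Extension: 2054 days claimed exceeds the 1892-day cap, so +1892 days → 11 February 2036.

February 11, 2036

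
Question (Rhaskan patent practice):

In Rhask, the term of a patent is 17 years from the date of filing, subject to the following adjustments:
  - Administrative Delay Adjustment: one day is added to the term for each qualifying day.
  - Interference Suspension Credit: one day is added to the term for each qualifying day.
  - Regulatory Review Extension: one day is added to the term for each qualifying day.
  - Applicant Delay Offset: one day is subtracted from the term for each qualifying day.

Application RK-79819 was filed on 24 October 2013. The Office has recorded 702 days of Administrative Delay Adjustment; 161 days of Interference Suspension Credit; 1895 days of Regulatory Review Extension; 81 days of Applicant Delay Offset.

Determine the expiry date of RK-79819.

Base term: filing date + 17 years → 24 October 2030.
Administrative Delay Adjustment: +702 days → 25 September 2032.
Interference Suspension Credit: +161 days → 5 March 2033.
Regulatory Review Extension: +1895 days → 13 May 2038.
Applicant Delay Offset: −81 days → 21 February 2038.

2038-02-21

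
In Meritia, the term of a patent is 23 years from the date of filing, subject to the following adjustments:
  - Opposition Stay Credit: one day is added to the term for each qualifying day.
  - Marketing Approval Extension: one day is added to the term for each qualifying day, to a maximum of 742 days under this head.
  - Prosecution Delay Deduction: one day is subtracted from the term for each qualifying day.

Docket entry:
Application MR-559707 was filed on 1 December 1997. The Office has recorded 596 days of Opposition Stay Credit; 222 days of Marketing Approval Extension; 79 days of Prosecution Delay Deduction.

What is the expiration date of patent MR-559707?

Base term: filing date + 23 years → 1 December 2020.
Opposition Stay Credit: +596 days → 20 July 2022.
Marketing Approval Extension: 222 days (within the 742-day cap) → +222 days → 27 February 2023.
Prosecution Delay Deduction: −79 days → 10 December 2022.

2022-12-10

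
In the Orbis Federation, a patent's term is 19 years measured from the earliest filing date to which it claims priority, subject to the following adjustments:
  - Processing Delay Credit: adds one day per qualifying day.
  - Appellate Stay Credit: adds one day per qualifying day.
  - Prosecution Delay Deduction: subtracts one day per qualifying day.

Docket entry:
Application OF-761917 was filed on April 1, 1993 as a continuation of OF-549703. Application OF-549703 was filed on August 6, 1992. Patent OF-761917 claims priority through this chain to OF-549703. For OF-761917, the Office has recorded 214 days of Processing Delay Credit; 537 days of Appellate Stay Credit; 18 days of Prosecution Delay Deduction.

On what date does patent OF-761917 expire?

2013-08-08

Earliest priority filing: 6 August 1992.
Base term: 6 August 1992 + 19 years → 6 August 2011.
Processing Delay Credit: +214 days → 7 March 2012.
Appellate Stay Credit: +537 days → 26 August 2013.
Prosecution Delay Deduction: −18 days → 8 August 2013.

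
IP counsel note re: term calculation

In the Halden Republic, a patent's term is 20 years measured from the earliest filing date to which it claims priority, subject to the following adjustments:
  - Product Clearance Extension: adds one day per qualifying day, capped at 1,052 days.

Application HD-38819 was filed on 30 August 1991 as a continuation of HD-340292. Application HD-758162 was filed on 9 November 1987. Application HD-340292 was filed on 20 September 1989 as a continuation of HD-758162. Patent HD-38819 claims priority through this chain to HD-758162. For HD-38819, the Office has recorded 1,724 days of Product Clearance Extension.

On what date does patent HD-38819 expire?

2010-09-26

Earliest priority filing: 9 November 1987.
Base term: 9 November 1987 + 20 years → 9 November 2007.
Product Clearance Extension: 1724 days claimed exceeds the 1052-day cap, so +1052 days → 26 September 2010.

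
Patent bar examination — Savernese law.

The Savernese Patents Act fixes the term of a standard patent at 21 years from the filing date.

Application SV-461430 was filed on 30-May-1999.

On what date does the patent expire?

Filing date + 21 years → 30 May 2020.

2020-05-30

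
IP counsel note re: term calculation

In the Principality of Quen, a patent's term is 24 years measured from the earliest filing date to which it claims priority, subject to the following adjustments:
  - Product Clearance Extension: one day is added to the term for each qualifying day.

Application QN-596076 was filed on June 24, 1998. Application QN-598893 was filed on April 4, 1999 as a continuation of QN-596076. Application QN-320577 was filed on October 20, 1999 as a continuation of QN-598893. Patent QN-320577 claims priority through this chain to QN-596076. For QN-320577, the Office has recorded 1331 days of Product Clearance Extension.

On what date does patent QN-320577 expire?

Earliest priority filing: 24 June 1998.
Base term: 24 June 1998 + 24 years → 24 June 2022.
Product Clearance Extension: +1331 days → 14 February 2026.

2026-02-14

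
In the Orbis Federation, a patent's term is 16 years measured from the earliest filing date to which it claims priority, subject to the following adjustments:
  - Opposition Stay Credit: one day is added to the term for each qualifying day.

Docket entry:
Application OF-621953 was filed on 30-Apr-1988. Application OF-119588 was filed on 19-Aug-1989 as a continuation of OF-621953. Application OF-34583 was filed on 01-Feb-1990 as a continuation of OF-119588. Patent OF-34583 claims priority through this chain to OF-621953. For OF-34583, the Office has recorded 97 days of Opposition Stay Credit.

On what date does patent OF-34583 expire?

2004-08-05

Earliest priority filing: 30 April 1988.
Base term: 30 April 1988 + 16 years → 30 April 2004.
Opposition Stay Credit: +97 days → 5 August 2004.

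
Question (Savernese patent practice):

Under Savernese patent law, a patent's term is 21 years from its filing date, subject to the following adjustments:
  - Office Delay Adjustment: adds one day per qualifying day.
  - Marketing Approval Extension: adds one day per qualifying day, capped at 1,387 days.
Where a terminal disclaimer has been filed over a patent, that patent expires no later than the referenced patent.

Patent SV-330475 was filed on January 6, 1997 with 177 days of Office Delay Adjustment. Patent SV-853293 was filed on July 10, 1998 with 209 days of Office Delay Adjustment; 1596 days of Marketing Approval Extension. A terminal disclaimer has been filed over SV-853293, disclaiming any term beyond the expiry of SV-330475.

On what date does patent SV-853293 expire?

July 2, 2018

Natural term of SV-853293:
  Base: filing + 21 years → 10 July 2019.
  Office Delay Adjustment: +209 days → 4 February 2020.
  Marketing Approval Extension: 1596 days claimed exceeds the 1387-day cap, so +1387 days → 22 November 2023.
Expiry of referenced patent SV-330475:
  Base: filing + 21 years → 6 January 2018.
  Office Delay Adjustment: +177 days → 2 July 2018.
Terminal disclaimer: SV-853293 expires on the earlier of 22 November 2023 and 2 July 2018.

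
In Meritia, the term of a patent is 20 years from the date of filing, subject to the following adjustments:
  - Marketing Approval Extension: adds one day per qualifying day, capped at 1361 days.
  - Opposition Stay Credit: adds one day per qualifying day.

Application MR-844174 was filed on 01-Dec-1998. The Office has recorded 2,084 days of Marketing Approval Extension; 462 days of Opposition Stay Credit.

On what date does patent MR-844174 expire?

Base term: filing date + 20 years → 1 December 2018.
Marketing Approval Extension: 2084 days claimed exceeds the 1361-day cap, so +1361 days → 23 August 2022.
Opposition Stay Credit: +462 days → 28 November 2023.

2023-11-28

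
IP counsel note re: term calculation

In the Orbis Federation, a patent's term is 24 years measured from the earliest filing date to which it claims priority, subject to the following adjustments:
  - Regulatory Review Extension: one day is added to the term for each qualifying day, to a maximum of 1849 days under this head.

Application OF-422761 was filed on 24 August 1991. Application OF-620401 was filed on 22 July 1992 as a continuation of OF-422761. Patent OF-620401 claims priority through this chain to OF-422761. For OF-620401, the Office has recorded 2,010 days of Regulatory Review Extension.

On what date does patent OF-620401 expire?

Earliest priority filing: 24 August 1991.
Base term: 24 August 1991 + 24 years → 24 August 2015.
Regulatory Review Extension: 2010 days claimed exceeds the 1849-day cap, so +1849 days → 15 September 2020.

September 15, 2020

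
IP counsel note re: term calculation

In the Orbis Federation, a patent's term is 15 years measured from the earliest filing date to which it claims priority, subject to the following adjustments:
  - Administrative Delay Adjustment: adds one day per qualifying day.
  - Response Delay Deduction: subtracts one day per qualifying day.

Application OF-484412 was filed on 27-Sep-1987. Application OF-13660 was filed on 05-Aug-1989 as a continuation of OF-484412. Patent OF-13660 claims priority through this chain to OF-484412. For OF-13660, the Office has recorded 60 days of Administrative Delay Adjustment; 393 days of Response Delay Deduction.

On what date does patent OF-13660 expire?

Earliest priority filing: 27 September 1987.
Base term: 27 September 1987 + 15 years → 27 September 2002.
Administrative Delay Adjustment: +60 days → 26 November 2002.
Response Delay Deduction: −393 days → 29 October 2001.

2001-10-29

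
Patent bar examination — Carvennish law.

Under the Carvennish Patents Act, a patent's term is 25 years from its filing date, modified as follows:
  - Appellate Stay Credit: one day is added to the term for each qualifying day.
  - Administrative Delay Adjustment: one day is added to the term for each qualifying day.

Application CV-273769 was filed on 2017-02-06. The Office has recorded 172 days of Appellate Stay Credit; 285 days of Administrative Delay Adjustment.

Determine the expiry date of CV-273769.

Base term: filing date + 25 years → 6 February 2042.
Appellate Stay Credit: +172 days → 28 July 2042.
Administrative Delay Adjustment: +285 days → 9 May 2043.

2043-05-09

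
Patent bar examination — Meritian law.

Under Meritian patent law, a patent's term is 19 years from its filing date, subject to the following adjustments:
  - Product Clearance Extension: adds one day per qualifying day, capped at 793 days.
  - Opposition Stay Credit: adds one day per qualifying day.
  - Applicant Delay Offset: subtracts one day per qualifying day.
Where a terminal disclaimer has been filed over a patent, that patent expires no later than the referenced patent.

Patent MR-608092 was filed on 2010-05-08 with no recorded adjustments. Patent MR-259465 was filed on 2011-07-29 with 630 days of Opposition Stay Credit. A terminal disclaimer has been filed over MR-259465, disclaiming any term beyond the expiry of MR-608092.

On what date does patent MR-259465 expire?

2029-05-08

Natural term of MR-259465:
  Base: filing + 19 years → 29 July 2030.
  Opposition Stay Credit: +630 days → 19 April 2032.
Expiry of referenced patent MR-608092:
  Base: filing + 19 years → 8 May 2029.
Terminal disclaimer: MR-259465 expires on the earlier of 19 April 2032 and 8 May 2029.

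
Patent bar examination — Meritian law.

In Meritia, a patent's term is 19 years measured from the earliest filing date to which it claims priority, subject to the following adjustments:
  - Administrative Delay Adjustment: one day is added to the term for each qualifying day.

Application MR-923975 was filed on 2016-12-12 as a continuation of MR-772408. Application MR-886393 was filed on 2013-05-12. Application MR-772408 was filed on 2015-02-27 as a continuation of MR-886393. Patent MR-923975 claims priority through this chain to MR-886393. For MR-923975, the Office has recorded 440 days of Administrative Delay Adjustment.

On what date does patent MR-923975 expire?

Earliest priority filing: 12 May 2013.
Base term: 12 May 2013 + 19 years → 12 May 2032.
Administrative Delay Adjustment: +440 days → 26 July 2033.

2033-07-26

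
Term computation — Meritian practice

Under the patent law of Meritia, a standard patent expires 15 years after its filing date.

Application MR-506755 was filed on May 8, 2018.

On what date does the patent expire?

Filing date + 15 years → 8 May 2033.

2033-05-08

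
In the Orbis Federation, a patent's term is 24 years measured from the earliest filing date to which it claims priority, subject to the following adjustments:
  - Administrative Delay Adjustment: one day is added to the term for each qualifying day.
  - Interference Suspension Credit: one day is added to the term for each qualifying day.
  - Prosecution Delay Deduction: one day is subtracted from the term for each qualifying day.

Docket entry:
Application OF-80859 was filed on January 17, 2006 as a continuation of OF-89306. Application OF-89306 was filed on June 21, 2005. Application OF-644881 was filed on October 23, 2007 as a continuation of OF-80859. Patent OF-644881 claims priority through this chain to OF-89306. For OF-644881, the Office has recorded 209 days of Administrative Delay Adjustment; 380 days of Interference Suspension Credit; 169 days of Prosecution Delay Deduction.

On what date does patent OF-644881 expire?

2030-08-15

Earliest priority filing: 21 June 2005.
Base term: 21 June 2005 + 24 years → 21 June 2029.
Administrative Delay Adjustment: +209 days → 16 January 2030.
Interference Suspension Credit: +380 days → 31 January 2031.
Prosecution Delay Deduction: −169 days → 15 August 2030.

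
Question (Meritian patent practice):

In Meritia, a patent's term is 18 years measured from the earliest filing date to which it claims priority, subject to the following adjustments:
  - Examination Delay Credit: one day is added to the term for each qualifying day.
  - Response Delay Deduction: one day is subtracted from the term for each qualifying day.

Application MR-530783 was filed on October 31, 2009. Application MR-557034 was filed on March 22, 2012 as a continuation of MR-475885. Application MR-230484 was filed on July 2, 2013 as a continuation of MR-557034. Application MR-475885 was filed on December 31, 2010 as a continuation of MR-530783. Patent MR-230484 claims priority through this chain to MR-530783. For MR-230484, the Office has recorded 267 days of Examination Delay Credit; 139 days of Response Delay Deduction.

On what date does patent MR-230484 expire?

Earliest priority filing: 31 October 2009.
Base term: 31 October 2009 + 18 years → 31 October 2027.
Examination Delay Credit: +267 days → 24 July 2028.
Response Delay Deduction: −139 days → 7 March 2028.

2028-03-07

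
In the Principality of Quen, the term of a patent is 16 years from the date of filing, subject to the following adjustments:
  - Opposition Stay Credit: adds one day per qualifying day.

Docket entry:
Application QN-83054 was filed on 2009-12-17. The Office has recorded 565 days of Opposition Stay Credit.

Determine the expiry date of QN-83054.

Base term: filing date + 16 years → 17 December 2025.
Opposition Stay Credit: +565 days → 5 July 2027.

July 5, 2027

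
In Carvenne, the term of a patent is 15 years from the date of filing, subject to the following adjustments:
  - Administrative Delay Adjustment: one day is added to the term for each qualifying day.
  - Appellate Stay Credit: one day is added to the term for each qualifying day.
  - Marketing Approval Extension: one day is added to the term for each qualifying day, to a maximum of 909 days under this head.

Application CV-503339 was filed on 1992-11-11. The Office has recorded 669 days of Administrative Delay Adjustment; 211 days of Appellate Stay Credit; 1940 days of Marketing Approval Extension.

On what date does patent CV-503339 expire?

2012-10-04

Base term: filing date + 15 years → 11 November 2007.
Administrative Delay Adjustment: +669 days → 10 September 2009.
Appellate Stay Credit: +211 days → 9 April 2010.
Marketing Approval Extension: 1940 days claimed exceeds the 909-day cap, so +909 days → 4 October 2012.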